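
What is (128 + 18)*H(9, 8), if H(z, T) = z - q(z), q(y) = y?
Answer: 0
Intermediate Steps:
H(z, T) = 0 (H(z, T) = z - z = 0)
(128 + 18)*H(9, 8) = (128 + 18)*0 = 146*0 = 0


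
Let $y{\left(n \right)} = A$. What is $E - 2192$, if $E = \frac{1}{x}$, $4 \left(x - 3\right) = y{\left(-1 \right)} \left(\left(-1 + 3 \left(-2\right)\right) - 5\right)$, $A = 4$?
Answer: $- \frac{19729}{9} \approx -2192.1$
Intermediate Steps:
$y{\left(n \right)} = 4$
$x = -9$ ($x = 3 + \frac{4 \left(\left(-1 + 3 \left(-2\right)\right) - 5\right)}{4} = 3 + \frac{4 \left(\left(-1 - 6\right) - 5\right)}{4} = 3 + \frac{4 \left(-7 - 5\right)}{4} = 3 + \frac{4 \left(-12\right)}{4} = 3 + \frac{1}{4} \left(-48\right) = 3 - 12 = -9$)
$E = - \frac{1}{9}$ ($E = \frac{1}{-9} = - \frac{1}{9} \approx -0.11111$)
$E - 2192 = - \frac{1}{9} - 2192 = - \frac{19729}{9}$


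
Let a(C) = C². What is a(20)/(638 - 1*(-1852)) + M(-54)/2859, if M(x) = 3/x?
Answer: 686077/4271346 ≈ 0.16062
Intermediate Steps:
a(20)/(638 - 1*(-1852)) + M(-54)/2859 = 20²/(638 - 1*(-1852)) + (3/(-54))/2859 = 400/(638 + 1852) + (3*(-1/54))*(1/2859) = 400/2490 - 1/18*1/2859 = 400*(1/2490) - 1/51462 = 40/249 - 1/51462 = 686077/4271346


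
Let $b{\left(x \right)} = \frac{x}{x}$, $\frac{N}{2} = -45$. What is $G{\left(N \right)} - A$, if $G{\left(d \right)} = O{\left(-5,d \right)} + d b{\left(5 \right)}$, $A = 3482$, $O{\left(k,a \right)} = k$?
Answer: $-3577$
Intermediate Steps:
$N = -90$ ($N = 2 \left(-45\right) = -90$)
$b{\left(x \right)} = 1$
$G{\left(d \right)} = -5 + d$ ($G{\left(d \right)} = -5 + d 1 = -5 + d$)
$G{\left(N \right)} - A = \left(-5 - 90\right) - 3482 = -95 - 3482 = -3577$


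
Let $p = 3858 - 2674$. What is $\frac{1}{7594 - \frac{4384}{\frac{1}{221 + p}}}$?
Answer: $- \frac{1}{6151926} \approx -1.6255 \cdot 10^{-7}$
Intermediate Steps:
$p = 1184$
$\frac{1}{7594 - \frac{4384}{\frac{1}{221 + p}}} = \frac{1}{7594 - \frac{4384}{\frac{1}{221 + 1184}}} = \frac{1}{7594 - \frac{4384}{\frac{1}{1405}}} = \frac{1}{7594 - 4384 \frac{1}{\frac{1}{1405}}} = \frac{1}{7594 - 6159520} = \frac{1}{-6151926} = - \frac{1}{6151926}$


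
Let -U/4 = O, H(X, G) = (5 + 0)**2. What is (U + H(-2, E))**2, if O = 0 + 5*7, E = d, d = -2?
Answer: 13225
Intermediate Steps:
E = -2
H(X, G) = 25 (H(X, G) = 5**2 = 25)
O = 35 (O = 0 + 35 = 35)
U = -140 (U = -4*35 = -140)
(U + H(-2, E))**2 = (-140 + 25)**2 = (-115)**2 = 13225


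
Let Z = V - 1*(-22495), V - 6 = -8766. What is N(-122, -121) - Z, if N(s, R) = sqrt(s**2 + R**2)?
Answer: -13735 + 5*sqrt(1181) ≈ -13563.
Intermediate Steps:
V = -8760 (V = 6 - 8766 = -8760)
N(s, R) = sqrt(R**2 + s**2)
Z = 13735 (Z = -8760 - 1*(-22495) = -8760 + 22495 = 13735)
N(-122, -121) - Z = sqrt((-121)**2 + (-122)**2) - 1*13735 = sqrt(14641 + 14884) - 13735 = sqrt(29525) - 13735 = 5*sqrt(1181) - 13735 = -13735 + 5*sqrt(1181)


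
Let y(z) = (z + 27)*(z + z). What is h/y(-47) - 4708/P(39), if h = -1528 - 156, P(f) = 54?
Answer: -1117747/12690 ≈ -88.081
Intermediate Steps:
y(z) = 2*z*(27 + z) (y(z) = (27 + z)*(2*z) = 2*z*(27 + z))
h = -1684
h/y(-47) - 4708/P(39) = -1684*(-1/(94*(27 - 47))) - 4708/54 = -1684/(2*(-47)*(-20)) - 4708*1/54 = -1684/1880 - 2354/27 = -1684*1/1880 - 2354/27 = -421/470 - 2354/27 = -1117747/12690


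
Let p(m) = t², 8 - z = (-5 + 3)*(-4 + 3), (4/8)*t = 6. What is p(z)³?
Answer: 2985984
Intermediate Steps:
t = 12 (t = 2*6 = 12)
z = 6 (z = 8 - (-5 + 3)*(-4 + 3) = 8 - (-2)*(-1) = 8 - 1*2 = 8 - 2 = 6)
p(m) = 144 (p(m) = 12² = 144)
p(z)³ = 144³ = 2985984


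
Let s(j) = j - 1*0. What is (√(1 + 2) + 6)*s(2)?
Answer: 12 + 2*√3 ≈ 15.464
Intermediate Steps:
s(j) = j (s(j) = j + 0 = j)
(√(1 + 2) + 6)*s(2) = (√(1 + 2) + 6)*2 = (√3 + 6)*2 = (6 + √3)*2 = 12 + 2*√3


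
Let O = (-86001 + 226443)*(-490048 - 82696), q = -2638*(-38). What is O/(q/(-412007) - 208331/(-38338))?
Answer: -1270549535026148854368/81990675845 ≈ -1.5496e+10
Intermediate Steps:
q = 100244
O = -80437312848 (O = 140442*(-572744) = -80437312848)
O/(q/(-412007) - 208331/(-38338)) = -80437312848/(100244/(-412007) - 208331/(-38338)) = -80437312848/(100244*(-1/412007) - 208331*(-1/38338)) = -80437312848/(-100244/412007 + 208331/38338) = -80437312848/81990675845/15795524366 = -80437312848*15795524366/81990675845 = -1270549535026148854368/81990675845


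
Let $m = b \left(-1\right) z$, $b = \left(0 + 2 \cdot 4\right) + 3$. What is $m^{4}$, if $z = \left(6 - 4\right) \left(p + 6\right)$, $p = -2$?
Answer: $59969536$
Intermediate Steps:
$b = 11$ ($b = \left(0 + 8\right) + 3 = 8 + 3 = 11$)
$z = 8$ ($z = \left(6 - 4\right) \left(-2 + 6\right) = 2 \cdot 4 = 8$)
$m = -88$ ($m = 11 \left(-1\right) 8 = \left(-11\right) 8 = -88$)
$m^{4} = \left(-88\right)^{4} = 59969536$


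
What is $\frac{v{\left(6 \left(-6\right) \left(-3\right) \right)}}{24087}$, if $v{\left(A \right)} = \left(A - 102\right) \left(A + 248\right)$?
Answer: $\frac{712}{8029} \approx 0.088679$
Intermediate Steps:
$v{\left(A \right)} = \left(-102 + A\right) \left(248 + A\right)$
$\frac{v{\left(6 \left(-6\right) \left(-3\right) \right)}}{24087} = \frac{-25296 + \left(6 \left(-6\right) \left(-3\right)\right)^{2} + 146 \cdot 6 \left(-6\right) \left(-3\right)}{24087} = \left(-25296 + \left(\left(-36\right) \left(-3\right)\right)^{2} + 146 \left(\left(-36\right) \left(-3\right)\right)\right) \frac{1}{24087} = \left(-25296 + 108^{2} + 146 \cdot 108\right) \frac{1}{24087} = \left(-25296 + 11664 + 15768\right) \frac{1}{24087} = 2136 \cdot \frac{1}{24087} = \frac{712}{8029}$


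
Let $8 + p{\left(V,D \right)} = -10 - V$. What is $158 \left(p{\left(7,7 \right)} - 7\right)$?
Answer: $-5056$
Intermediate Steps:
$p{\left(V,D \right)} = -18 - V$ ($p{\left(V,D \right)} = -8 - \left(10 + V\right) = -18 - V$)
$158 \left(p{\left(7,7 \right)} - 7\right) = 158 \left(\left(-18 - 7\right) - 7\right) = 158 \left(-25 - 7\right) = 158 \left(-32\right) = -5056$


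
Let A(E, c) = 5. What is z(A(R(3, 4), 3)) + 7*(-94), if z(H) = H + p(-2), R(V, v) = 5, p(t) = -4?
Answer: -657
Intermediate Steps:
z(H) = -4 + H (z(H) = H - 4 = -4 + H)
z(A(R(3, 4), 3)) + 7*(-94) = (-4 + 5) + 7*(-94) = 1 - 658 = -657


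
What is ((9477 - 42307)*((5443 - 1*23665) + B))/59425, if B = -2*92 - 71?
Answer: 121319982/11885 ≈ 10208.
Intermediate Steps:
B = -255 (B = -184 - 71 = -255)
((9477 - 42307)*((5443 - 1*23665) + B))/59425 = ((9477 - 42307)*((5443 - 1*23665) - 255))/59425 = -32830*((5443 - 23665) - 255)*(1/59425) = -32830*(-18222 - 255)*(1/59425) = -32830*(-18477)*(1/59425) = 606599910*(1/59425) = 121319982/11885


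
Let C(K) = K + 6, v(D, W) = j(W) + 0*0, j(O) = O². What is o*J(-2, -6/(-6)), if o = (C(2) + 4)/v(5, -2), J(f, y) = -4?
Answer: -12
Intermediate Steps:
v(D, W) = W² (v(D, W) = W² + 0*0 = W² + 0 = W²)
C(K) = 6 + K
o = 3 (o = ((6 + 2) + 4)/((-2)²) = (8 + 4)/4 = (¼)*12 = 3)
o*J(-2, -6/(-6)) = 3*(-4) = -12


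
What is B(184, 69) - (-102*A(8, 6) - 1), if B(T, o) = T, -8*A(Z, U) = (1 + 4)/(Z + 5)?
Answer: 9365/52 ≈ 180.10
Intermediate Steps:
A(Z, U) = -5/(8*(5 + Z)) (A(Z, U) = -(1 + 4)/(8*(Z + 5)) = -5/(8*(5 + Z)))
B(184, 69) - (-102*A(8, 6) - 1) = 184 - (-(-510)/(40 + 8*8) - 1) = 184 - (-(-510)/(40 + 64) - 1) = 184 - (-(-510)/104 - 1) = 184 - (-102*(-5/104) - 1) = 184 - (255/52 - 1) = 184 - 1*203/52 = 184 - 203/52 = 9365/52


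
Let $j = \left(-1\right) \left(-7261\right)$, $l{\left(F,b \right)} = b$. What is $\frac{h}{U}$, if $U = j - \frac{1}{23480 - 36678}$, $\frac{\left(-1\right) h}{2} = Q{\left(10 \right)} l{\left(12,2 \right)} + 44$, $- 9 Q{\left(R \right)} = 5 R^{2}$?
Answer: $\frac{15943184}{862476111} \approx 0.018485$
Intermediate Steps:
$j = 7261$
$Q{\left(R \right)} = - \frac{5 R^{2}}{9}$
$h = \frac{1208}{9}$ ($h = - 2 \left(- \frac{5 \cdot 10^{2}}{9} \cdot 2 + 44\right) = - 2 \left(\left(- \frac{5}{9}\right) 100 \cdot 2 + 44\right) = - 2 \left(\left(- \frac{500}{9}\right) 2 + 44\right) = - 2 \left(- \frac{1000}{9} + 44\right) = \left(-2\right) \left(- \frac{604}{9}\right) = \frac{1208}{9} \approx 134.22$)
$U = \frac{95830679}{13198}$ ($U = 7261 - \frac{1}{23480 - 36678} = 7261 - \frac{1}{-13198} = 7261 - - \frac{1}{13198} = 7261 + \frac{1}{13198} = \frac{95830679}{13198} \approx 7261.0$)
$\frac{h}{U} = \frac{1208}{9 \cdot \frac{95830679}{13198}} = \frac{1208}{9} \cdot \frac{13198}{95830679} = \frac{15943184}{862476111}$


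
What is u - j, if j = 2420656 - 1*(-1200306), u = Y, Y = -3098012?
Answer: -6718974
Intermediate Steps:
u = -3098012
j = 3620962 (j = 2420656 + 1200306 = 3620962)
u - j = -3098012 - 1*3620962 = -3098012 - 3620962 = -6718974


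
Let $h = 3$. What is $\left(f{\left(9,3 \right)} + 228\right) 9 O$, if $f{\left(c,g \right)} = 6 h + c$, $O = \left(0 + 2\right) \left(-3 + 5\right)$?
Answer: $9180$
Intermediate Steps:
$O = 4$ ($O = 2 \cdot 2 = 4$)
$f{\left(c,g \right)} = 18 + c$ ($f{\left(c,g \right)} = 6 \cdot 3 + c = 18 + c$)
$\left(f{\left(9,3 \right)} + 228\right) 9 O = \left(\left(18 + 9\right) + 228\right) 9 \cdot 4 = \left(27 + 228\right) 36 = 255 \cdot 36 = 9180$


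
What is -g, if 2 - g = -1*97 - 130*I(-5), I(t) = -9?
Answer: 1071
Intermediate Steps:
g = -1071 (g = 2 - (-1*97 - 130*(-9)) = 2 - (-97 + 1170) = 2 - 1*1073 = 2 - 1073 = -1071)
-g = -1*(-1071) = 1071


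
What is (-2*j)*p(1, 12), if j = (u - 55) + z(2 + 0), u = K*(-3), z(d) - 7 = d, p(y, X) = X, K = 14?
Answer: 2112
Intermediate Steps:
z(d) = 7 + d
u = -42 (u = 14*(-3) = -42)
j = -88 (j = (-42 - 55) + (7 + (2 + 0)) = -97 + (7 + 2) = -97 + 9 = -88)
(-2*j)*p(1, 12) = -2*(-88)*12 = 176*12 = 2112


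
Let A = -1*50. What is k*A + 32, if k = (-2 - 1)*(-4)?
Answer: -568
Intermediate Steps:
k = 12 (k = -3*(-4) = 12)
A = -50
k*A + 32 = 12*(-50) + 32 = -600 + 32 = -568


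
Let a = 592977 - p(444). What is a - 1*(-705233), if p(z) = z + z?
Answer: 1297322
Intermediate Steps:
p(z) = 2*z
a = 592089 (a = 592977 - 2*444 = 592977 - 1*888 = 592977 - 888 = 592089)
a - 1*(-705233) = 592089 - 1*(-705233) = 592089 + 705233 = 1297322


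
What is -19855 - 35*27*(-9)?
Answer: -11350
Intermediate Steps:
-19855 - 35*27*(-9) = -19855 - 945*(-9) = -19855 - 1*(-8505) = -19855 + 8505 = -11350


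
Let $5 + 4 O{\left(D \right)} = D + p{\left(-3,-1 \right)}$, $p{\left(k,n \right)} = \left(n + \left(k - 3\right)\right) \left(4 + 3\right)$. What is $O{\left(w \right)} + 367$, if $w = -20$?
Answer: $\frac{697}{2} \approx 348.5$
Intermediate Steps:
$p{\left(k,n \right)} = -21 + 7 k + 7 n$ ($p{\left(k,n \right)} = \left(n + \left(k - 3\right)\right) 7 = \left(n + \left(-3 + k\right)\right) 7 = \left(-3 + k + n\right) 7 = -21 + 7 k + 7 n$)
$O{\left(D \right)} = - \frac{27}{2} + \frac{D}{4}$ ($O{\left(D \right)} = - \frac{5}{4} + \frac{D + \left(-21 + 7 \left(-3\right) + 7 \left(-1\right)\right)}{4} = - \frac{5}{4} + \frac{D - 49}{4} = - \frac{5}{4} + \frac{-49 + D}{4} = - \frac{5}{4} + \left(- \frac{49}{4} + \frac{D}{4}\right) = - \frac{27}{2} + \frac{D}{4}$)
$O{\left(w \right)} + 367 = \left(- \frac{27}{2} + \frac{1}{4} \left(-20\right)\right) + 367 = \left(- \frac{27}{2} - 5\right) + 367 = - \frac{37}{2} + 367 = \frac{697}{2}$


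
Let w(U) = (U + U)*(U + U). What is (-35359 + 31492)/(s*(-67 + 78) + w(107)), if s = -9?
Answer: -3867/45697 ≈ -0.084623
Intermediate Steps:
w(U) = 4*U² (w(U) = (2*U)*(2*U) = 4*U²)
(-35359 + 31492)/(s*(-67 + 78) + w(107)) = (-35359 + 31492)/(-9*(-67 + 78) + 4*107²) = -3867/(-9*11 + 4*11449) = -3867/(-99 + 45796) = -3867/45697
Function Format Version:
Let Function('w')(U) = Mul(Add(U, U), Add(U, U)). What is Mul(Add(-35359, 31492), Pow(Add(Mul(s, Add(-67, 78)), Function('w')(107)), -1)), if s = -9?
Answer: Rational(-3867, 45697) ≈ -0.084623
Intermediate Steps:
Function('w')(U) = Mul(4, Pow(U, 2)) (Function('w')(U) = Mul(Mul(2, U), Mul(2, U)) = Mul(4, Pow(U, 2)))
Mul(Add(-35359, 31492), Pow(Add(Mul(s, Add(-67, 78)), Function('w')(107)), -1)) = Mul(Add(-35359, 31492), Pow(Add(Mul(-9, Add(-67, 78)), Mul(4, Pow(107, 2))), -1)) = Mul(-3867, Pow(Add(Mul(-9, 11), Mul(4, 11449)), -1)) = Mul(-3867, Pow(Add(-99, 45796), -1)) = Mul(-3867, Pow(45697, -1)) = Mul(-3867, Rational(1, 45697)) = Rational(-3867, 45697)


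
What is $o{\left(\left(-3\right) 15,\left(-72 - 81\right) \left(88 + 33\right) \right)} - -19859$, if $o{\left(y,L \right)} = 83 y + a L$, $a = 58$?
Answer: $-1057630$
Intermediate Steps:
$o{\left(y,L \right)} = 58 L + 83 y$ ($o{\left(y,L \right)} = 83 y + 58 L = 58 L + 83 y$)
$o{\left(\left(-3\right) 15,\left(-72 - 81\right) \left(88 + 33\right) \right)} - -19859 = \left(58 \left(-72 - 81\right) \left(88 + 33\right) + 83 \left(\left(-3\right) 15\right)\right) - -19859 = \left(58 \left(\left(-153\right) 121\right) + 83 \left(-45\right)\right) + 19859 = \left(58 \left(-18513\right) - 3735\right) + 19859 = \left(-1073754 - 3735\right) + 19859 = -1077489 + 19859 = -1057630$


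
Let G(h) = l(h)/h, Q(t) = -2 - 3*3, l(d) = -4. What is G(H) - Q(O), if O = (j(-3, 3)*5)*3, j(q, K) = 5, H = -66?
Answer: 365/33 ≈ 11.061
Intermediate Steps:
O = 75 (O = (5*5)*3 = 25*3 = 75)
Q(t) = -11 (Q(t) = -2 - 9 = -11)
G(h) = -4/h
G(H) - Q(O) = -4/(-66) - 1*(-11) = -4*(-1/66) + 11 = 2/33 + 11 = 365/33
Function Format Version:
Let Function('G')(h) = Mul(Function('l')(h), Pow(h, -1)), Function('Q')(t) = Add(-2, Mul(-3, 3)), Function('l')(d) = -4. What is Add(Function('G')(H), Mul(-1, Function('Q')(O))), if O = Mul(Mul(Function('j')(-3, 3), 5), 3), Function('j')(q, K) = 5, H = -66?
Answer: Rational(365, 33) ≈ 11.061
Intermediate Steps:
O = 75 (O = Mul(Mul(5, 5), 3) = Mul(25, 3) = 75)
Function('Q')(t) = -11 (Function('Q')(t) = Add(-2, -9) = -11)
Function('G')(h) = Mul(-4, Pow(h, -1))
Add(Function('G')(H), Mul(-1, Function('Q')(O))) = Add(Mul(-4, Pow(-66, -1)), Mul(-1, -11)) = Add(Mul(-4, Rational(-1, 66)), 11) = Add(Rational(2, 33), 11) = Rational(365, 33)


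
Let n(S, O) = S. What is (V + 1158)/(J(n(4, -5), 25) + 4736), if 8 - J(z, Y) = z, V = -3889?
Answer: -2731/4740 ≈ -0.57616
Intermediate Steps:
J(z, Y) = 8 - z
(V + 1158)/(J(n(4, -5), 25) + 4736) = (-3889 + 1158)/((8 - 1*4) + 4736) = -2731/((8 - 4) + 4736) = -2731/(4 + 4736) = -2731/4740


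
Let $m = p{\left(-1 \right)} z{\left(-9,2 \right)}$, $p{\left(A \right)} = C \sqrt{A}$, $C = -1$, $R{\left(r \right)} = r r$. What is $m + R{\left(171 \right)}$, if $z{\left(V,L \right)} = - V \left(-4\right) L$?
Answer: $29241 + 72 i \approx 29241.0 + 72.0 i$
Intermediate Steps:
$R{\left(r \right)} = r^{2}$
$p{\left(A \right)} = - \sqrt{A}$
$z{\left(V,L \right)} = 4 L V$ ($z{\left(V,L \right)} = 4 V L = 4 L V$)
$m = 72 i$ ($m = - \sqrt{-1} \cdot 4 \cdot 2 \left(-9\right) = - i \left(-72\right) = 72 i \approx 72.0 i$)
$m + R{\left(171 \right)} = 72 i + 171^{2} = 72 i + 29241 = 29241 + 72 i$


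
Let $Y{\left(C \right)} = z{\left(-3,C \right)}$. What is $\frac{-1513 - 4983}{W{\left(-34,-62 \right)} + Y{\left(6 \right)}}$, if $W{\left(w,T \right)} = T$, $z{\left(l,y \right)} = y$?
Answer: $116$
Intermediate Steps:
$Y{\left(C \right)} = C$
$\frac{-1513 - 4983}{W{\left(-34,-62 \right)} + Y{\left(6 \right)}} = \frac{-1513 - 4983}{-62 + 6} = - \frac{6496}{-56} = \left(-6496\right) \left(- \frac{1}{56}\right) = 116$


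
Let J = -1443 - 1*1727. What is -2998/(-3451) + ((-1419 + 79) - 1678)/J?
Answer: 9959389/5469835 ≈ 1.8208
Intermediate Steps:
J = -3170 (J = -1443 - 1727 = -3170)
-2998/(-3451) + ((-1419 + 79) - 1678)/J = -2998/(-3451) + ((-1419 + 79) - 1678)/(-3170) = -2998*(-1/3451) + (-1340 - 1678)*(-1/3170) = 2998/3451 - 3018*(-1/3170) = 2998/3451 + 1509/1585 = 9959389/5469835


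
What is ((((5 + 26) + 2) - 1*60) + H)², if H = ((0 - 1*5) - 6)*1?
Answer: 1444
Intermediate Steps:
H = -11 (H = ((0 - 5) - 6)*1 = (-5 - 6)*1 = -11*1 = -11)
((((5 + 26) + 2) - 1*60) + H)² = ((((5 + 26) + 2) - 1*60) - 11)² = (((31 + 2) - 60) - 11)² = ((33 - 60) - 11)² = (-27 - 11)² = (-38)² = 1444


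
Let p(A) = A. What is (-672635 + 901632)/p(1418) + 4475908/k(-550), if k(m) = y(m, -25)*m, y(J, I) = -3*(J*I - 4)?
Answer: 1300051223711/8040379050 ≈ 161.69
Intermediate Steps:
y(J, I) = 12 - 3*I*J (y(J, I) = -3*(I*J - 4) = -3*(-4 + I*J) = 12 - 3*I*J)
k(m) = m*(12 + 75*m) (k(m) = (12 - 3*(-25)*m)*m = (12 + 75*m)*m = m*(12 + 75*m))
(-672635 + 901632)/p(1418) + 4475908/k(-550) = (-672635 + 901632)/1418 + 4475908/((3*(-550)*(4 + 25*(-550)))) = 228997*(1/1418) + 4475908/((3*(-550)*(4 - 13750))) = 228997/1418 + 4475908/((3*(-550)*(-13746))) = 228997/1418 + 4475908/22680900 = 228997/1418 + 4475908*(1/22680900) = 228997/1418 + 1118977/5670225 = 1300051223711/8040379050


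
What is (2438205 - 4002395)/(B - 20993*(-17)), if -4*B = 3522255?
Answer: 6256760/2094731 ≈ 2.9869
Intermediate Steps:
B = -3522255/4 (B = -¼*3522255 = -3522255/4 ≈ -8.8056e+5)
(2438205 - 4002395)/(B - 20993*(-17)) = (2438205 - 4002395)/(-3522255/4 - 20993*(-17)) = -1564190/(-3522255/4 + 356881) = -1564190/(-2094731/4) = -1564190*(-4/2094731) = 6256760/2094731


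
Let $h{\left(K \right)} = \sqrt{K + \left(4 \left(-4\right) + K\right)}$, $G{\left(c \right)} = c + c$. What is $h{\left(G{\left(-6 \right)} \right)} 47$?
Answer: $94 i \sqrt{10} \approx 297.25 i$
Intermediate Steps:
$G{\left(c \right)} = 2 c$
$h{\left(K \right)} = \sqrt{-16 + 2 K}$ ($h{\left(K \right)} = \sqrt{K + \left(-16 + K\right)} = \sqrt{-16 + 2 K}$)
$h{\left(G{\left(-6 \right)} \right)} 47 = \sqrt{-16 + 2 \cdot 2 \left(-6\right)} 47 = \sqrt{-16 + 2 \left(-12\right)} 47 = \sqrt{-16 - 24} \cdot 47 = \sqrt{-40} \cdot 47 = 2 i \sqrt{10} \cdot 47 = 94 i \sqrt{10}$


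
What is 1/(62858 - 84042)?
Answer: -1/21184 ≈ -4.7205e-5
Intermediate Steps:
1/(62858 - 84042) = 1/(-21184) = -1/21184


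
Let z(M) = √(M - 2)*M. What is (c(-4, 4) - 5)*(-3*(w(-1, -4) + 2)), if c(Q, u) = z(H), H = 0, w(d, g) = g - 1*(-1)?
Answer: -15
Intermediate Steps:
w(d, g) = 1 + g (w(d, g) = g + 1 = 1 + g)
z(M) = M*√(-2 + M) (z(M) = √(-2 + M)*M = M*√(-2 + M))
c(Q, u) = 0 (c(Q, u) = 0*√(-2 + 0) = 0*√(-2) = 0*(I*√2) = 0)
(c(-4, 4) - 5)*(-3*(w(-1, -4) + 2)) = (0 - 5)*(-3*((1 - 4) + 2)) = -(-15)*(-3 + 2) = -(-15)*(-1) = -5*3 = -15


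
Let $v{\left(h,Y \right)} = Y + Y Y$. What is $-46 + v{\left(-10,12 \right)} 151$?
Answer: $23510$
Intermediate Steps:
$v{\left(h,Y \right)} = Y + Y^{2}$
$-46 + v{\left(-10,12 \right)} 151 = -46 + 12 \left(1 + 12\right) 151 = -46 + 12 \cdot 13 \cdot 151 = -46 + 156 \cdot 151 = -46 + 23556 = 23510$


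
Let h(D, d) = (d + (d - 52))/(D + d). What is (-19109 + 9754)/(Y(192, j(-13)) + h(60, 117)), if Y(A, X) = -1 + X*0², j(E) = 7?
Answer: -331167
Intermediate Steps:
h(D, d) = (-52 + 2*d)/(D + d) (h(D, d) = (d + (-52 + d))/(D + d) = (-52 + 2*d)/(D + d))
Y(A, X) = -1 (Y(A, X) = -1 + X*0 = -1 + 0 = -1)
(-19109 + 9754)/(Y(192, j(-13)) + h(60, 117)) = (-19109 + 9754)/(-1 + 2*(-26 + 117)/(60 + 117)) = -9355/(-1 + 2*91/177) = -9355/(-1 + 2*(1/177)*91) = -9355/(-1 + 182/177) = -9355/5/177 = -9355*177/5 = -331167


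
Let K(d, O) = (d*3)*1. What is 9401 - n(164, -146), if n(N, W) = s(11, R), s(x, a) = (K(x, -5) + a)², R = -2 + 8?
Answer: 7880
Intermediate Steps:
K(d, O) = 3*d (K(d, O) = (3*d)*1 = 3*d)
R = 6
s(x, a) = (a + 3*x)² (s(x, a) = (3*x + a)² = (a + 3*x)²)
n(N, W) = 1521 (n(N, W) = (6 + 3*11)² = (6 + 33)² = 39² = 1521)
9401 - n(164, -146) = 9401 - 1*1521 = 9401 - 1521 = 7880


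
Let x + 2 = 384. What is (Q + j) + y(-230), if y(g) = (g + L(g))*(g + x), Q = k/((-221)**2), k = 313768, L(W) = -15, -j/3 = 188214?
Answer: -2261246538/3757 ≈ -6.0188e+5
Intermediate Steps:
j = -564642 (j = -3*188214 = -564642)
x = 382 (x = -2 + 384 = 382)
Q = 24136/3757 (Q = 313768/((-221)**2) = 313768/48841 = 313768*(1/48841) = 24136/3757 ≈ 6.4243)
y(g) = (-15 + g)*(382 + g) (y(g) = (g - 15)*(g + 382) = (-15 + g)*(382 + g))
(Q + j) + y(-230) = (24136/3757 - 564642) + (-5730 + (-230)**2 + 367*(-230)) = -2121335858/3757 + (-5730 + 52900 - 84410) = -2121335858/3757 - 37240 = -2261246538/3757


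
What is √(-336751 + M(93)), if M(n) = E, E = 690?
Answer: I*√336061 ≈ 579.71*I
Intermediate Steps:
M(n) = 690
√(-336751 + M(93)) = √(-336751 + 690) = √(-336061) = I*√336061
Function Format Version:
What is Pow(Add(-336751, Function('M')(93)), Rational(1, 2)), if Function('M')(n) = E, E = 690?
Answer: Mul(I, Pow(336061, Rational(1, 2))) ≈ Mul(579.71, I)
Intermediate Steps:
Function('M')(n) = 690
Pow(Add(-336751, Function('M')(93)), Rational(1, 2)) = Pow(Add(-336751, 690), Rational(1, 2)) = Pow(-336061, Rational(1, 2)) = Mul(I, Pow(336061, Rational(1, 2)))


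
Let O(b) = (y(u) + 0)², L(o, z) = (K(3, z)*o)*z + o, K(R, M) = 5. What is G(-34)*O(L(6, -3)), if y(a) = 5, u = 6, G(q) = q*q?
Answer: 28900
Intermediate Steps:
G(q) = q²
L(o, z) = o + 5*o*z (L(o, z) = (5*o)*z + o = 5*o*z + o = o + 5*o*z)
O(b) = 25 (O(b) = (5 + 0)² = 5² = 25)
G(-34)*O(L(6, -3)) = (-34)²*25 = 1156*25 = 28900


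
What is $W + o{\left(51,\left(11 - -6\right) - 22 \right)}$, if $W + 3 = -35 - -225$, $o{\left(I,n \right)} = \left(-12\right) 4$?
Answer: $139$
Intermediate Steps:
$o{\left(I,n \right)} = -48$
$W = 187$ ($W = -3 - -190 = -3 + \left(-35 + 225\right) = -3 + 190 = 187$)
$W + o{\left(51,\left(11 - -6\right) - 22 \right)} = 187 - 48 = 139$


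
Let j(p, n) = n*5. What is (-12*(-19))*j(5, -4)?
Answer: -4560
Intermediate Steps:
j(p, n) = 5*n
(-12*(-19))*j(5, -4) = (-12*(-19))*(5*(-4)) = 228*(-20) = -4560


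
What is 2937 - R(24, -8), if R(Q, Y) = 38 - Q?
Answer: 2923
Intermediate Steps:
2937 - R(24, -8) = 2937 - (38 - 1*24) = 2937 - (38 - 24) = 2937 - 1*14 = 2937 - 14 = 2923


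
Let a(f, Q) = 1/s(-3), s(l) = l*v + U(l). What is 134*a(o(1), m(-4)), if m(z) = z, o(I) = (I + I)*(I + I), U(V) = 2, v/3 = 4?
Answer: -67/17 ≈ -3.9412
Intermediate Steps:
v = 12 (v = 3*4 = 12)
s(l) = 2 + 12*l (s(l) = l*12 + 2 = 12*l + 2 = 2 + 12*l)
o(I) = 4*I² (o(I) = (2*I)*(2*I) = 4*I²)
a(f, Q) = -1/34 (a(f, Q) = 1/(2 + 12*(-3)) = 1/(2 - 36) = 1/(-34) = -1/34)
134*a(o(1), m(-4)) = 134*(-1/34) = -67/17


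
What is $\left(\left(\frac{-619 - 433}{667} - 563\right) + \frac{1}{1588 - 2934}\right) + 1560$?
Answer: $\frac{893671995}{897782} \approx 995.42$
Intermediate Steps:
$\left(\left(\frac{-619 - 433}{667} - 563\right) + \frac{1}{1588 - 2934}\right) + 1560 = \left(\left(\left(-1052\right) \frac{1}{667} - 563\right) + \frac{1}{-1346}\right) + 1560 = \left(\left(- \frac{1052}{667} - 563\right) - \frac{1}{1346}\right) + 1560 = \left(- \frac{376573}{667} - \frac{1}{1346}\right) + 1560 = - \frac{506867925}{897782} + 1560 = \frac{893671995}{897782}$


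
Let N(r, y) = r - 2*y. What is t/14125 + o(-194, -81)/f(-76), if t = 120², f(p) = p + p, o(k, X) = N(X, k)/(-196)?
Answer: 17333647/16832480 ≈ 1.0298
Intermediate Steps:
o(k, X) = -X/196 + k/98 (o(k, X) = (X - 2*k)/(-196) = (X - 2*k)*(-1/196) = -X/196 + k/98)
f(p) = 2*p
t = 14400
t/14125 + o(-194, -81)/f(-76) = 14400/14125 + (-1/196*(-81) + (1/98)*(-194))/((2*(-76))) = 14400*(1/14125) + (81/196 - 97/49)/(-152) = 576/565 - 307/196*(-1/152) = 576/565 + 307/29792 = 17333647/16832480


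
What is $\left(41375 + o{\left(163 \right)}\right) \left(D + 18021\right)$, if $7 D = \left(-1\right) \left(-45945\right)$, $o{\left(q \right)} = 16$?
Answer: $1017579996$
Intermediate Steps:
$D = \frac{45945}{7}$ ($D = \frac{\left(-1\right) \left(-45945\right)}{7} = \frac{1}{7} \cdot 45945 = \frac{45945}{7} \approx 6563.6$)
$\left(41375 + o{\left(163 \right)}\right) \left(D + 18021\right) = \left(41375 + 16\right) \left(\frac{45945}{7} + 18021\right) = 41391 \cdot \frac{172092}{7} = 1017579996$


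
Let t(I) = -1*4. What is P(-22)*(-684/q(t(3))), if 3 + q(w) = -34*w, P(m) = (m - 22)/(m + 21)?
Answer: -1584/7 ≈ -226.29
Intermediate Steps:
P(m) = (-22 + m)/(21 + m)
t(I) = -4
q(w) = -3 - 34*w
P(-22)*(-684/q(t(3))) = ((-22 - 22)/(21 - 22))*(-684/(-3 - 34*(-4))) = (-44/(-1))*(-684/(-3 + 136)) = (-1*(-44))*(-684/133) = 44*(-684*1/133) = 44*(-36/7) = -1584/7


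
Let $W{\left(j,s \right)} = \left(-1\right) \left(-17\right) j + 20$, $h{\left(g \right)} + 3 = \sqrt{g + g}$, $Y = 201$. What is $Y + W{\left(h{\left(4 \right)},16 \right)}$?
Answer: $170 + 34 \sqrt{2} \approx 218.08$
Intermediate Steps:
$h{\left(g \right)} = -3 + \sqrt{2} \sqrt{g}$ ($h{\left(g \right)} = -3 + \sqrt{g + g} = -3 + \sqrt{2 g} = -3 + \sqrt{2} \sqrt{g}$)
$W{\left(j,s \right)} = 20 + 17 j$ ($W{\left(j,s \right)} = 17 j + 20 = 20 + 17 j$)
$Y + W{\left(h{\left(4 \right)},16 \right)} = 201 + \left(20 + 17 \left(-3 + \sqrt{2} \sqrt{4}\right)\right) = 201 + \left(20 + 17 \left(-3 + \sqrt{2} \cdot 2\right)\right) = 201 + \left(20 + 17 \left(-3 + 2 \sqrt{2}\right)\right) = 201 + \left(20 - \left(51 - 34 \sqrt{2}\right)\right) = 201 - \left(31 - 34 \sqrt{2}\right) = 170 + 34 \sqrt{2}$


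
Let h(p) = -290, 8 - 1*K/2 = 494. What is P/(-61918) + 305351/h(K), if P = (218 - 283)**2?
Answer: -4726987117/4489055 ≈ -1053.0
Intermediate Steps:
P = 4225 (P = (-65)**2 = 4225)
K = -972 (K = 16 - 2*494 = 16 - 988 = -972)
P/(-61918) + 305351/h(K) = 4225/(-61918) + 305351/(-290) = 4225*(-1/61918) + 305351*(-1/290) = -4225/61918 - 305351/290 = -4726987117/4489055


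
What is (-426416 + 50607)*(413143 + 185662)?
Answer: -225036308245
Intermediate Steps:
(-426416 + 50607)*(413143 + 185662) = -375809*598805 = -225036308245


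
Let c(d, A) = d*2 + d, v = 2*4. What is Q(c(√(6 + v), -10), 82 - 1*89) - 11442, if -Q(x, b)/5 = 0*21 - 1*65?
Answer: -11117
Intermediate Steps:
v = 8
c(d, A) = 3*d (c(d, A) = 2*d + d = 3*d)
Q(x, b) = 325 (Q(x, b) = -5*(0*21 - 1*65) = -5*(0 - 65) = -5*(-65) = 325)
Q(c(√(6 + v), -10), 82 - 1*89) - 11442 = 325 - 11442 = -11117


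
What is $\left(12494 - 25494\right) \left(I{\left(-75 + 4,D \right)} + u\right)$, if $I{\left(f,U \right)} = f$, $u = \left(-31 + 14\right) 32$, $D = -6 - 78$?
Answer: $7995000$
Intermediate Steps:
$D = -84$ ($D = -6 - 78 = -84$)
$u = -544$ ($u = \left(-17\right) 32 = -544$)
$\left(12494 - 25494\right) \left(I{\left(-75 + 4,D \right)} + u\right) = \left(12494 - 25494\right) \left(\left(-75 + 4\right) - 544\right) = - 13000 \left(-71 - 544\right) = \left(-13000\right) \left(-615\right) = 7995000$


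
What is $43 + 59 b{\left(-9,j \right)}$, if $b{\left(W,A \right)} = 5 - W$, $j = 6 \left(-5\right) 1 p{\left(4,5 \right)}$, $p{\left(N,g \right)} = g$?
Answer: $869$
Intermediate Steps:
$j = -150$ ($j = 6 \left(-5\right) 1 \cdot 5 = \left(-30\right) 1 \cdot 5 = \left(-30\right) 5 = -150$)
$43 + 59 b{\left(-9,j \right)} = 43 + 59 \left(5 - -9\right) = 43 + 59 \left(5 + 9\right) = 43 + 59 \cdot 14 = 43 + 826 = 869$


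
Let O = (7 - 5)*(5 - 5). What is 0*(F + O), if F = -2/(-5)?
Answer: 0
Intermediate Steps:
F = ⅖ (F = -2*(-⅕) = ⅖ ≈ 0.40000)
O = 0 (O = 2*0 = 0)
0*(F + O) = 0*(⅖ + 0) = 0*(⅖) = 0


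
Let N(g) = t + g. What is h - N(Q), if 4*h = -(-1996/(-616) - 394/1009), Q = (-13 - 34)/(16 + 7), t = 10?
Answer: -123927297/14295512 ≈ -8.6690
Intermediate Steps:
Q = -47/23 ≈ -2.0435
N(g) = 10 + g
h = -442815/621544 (h = (-(-1996/(-616) - 394/1009))/4 = (-(-1996*(-1/616) - 394*1/1009))/4 = (-(499/154 - 394/1009))/4 = (-1*442815/155386)/4 = (¼)*(-442815/155386) = -442815/621544 ≈ -0.71244)
h - N(Q) = -442815/621544 - (10 - 47/23) = -442815/621544 - 1*183/23 = -442815/621544 - 183/23 = -123927297/14295512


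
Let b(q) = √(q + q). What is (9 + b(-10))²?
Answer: 61 + 36*I*√5 ≈ 61.0 + 80.498*I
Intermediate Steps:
b(q) = √2*√q (b(q) = √(2*q) = √2*√q)
(9 + b(-10))² = (9 + √2*√(-10))² = (9 + √2*(I*√10))² = (9 + 2*I*√5)²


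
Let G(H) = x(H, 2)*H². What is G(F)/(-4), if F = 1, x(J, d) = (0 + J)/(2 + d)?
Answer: -1/16 ≈ -0.062500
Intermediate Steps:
x(J, d) = J/(2 + d)
G(H) = H³/4 (G(H) = (H/(2 + 2))*H² = (H/4)*H² = H³/4)
G(F)/(-4) = ((¼)*1³)/(-4) = -1/16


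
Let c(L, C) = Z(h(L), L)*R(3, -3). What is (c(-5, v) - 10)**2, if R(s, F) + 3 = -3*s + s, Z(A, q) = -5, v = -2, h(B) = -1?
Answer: 1225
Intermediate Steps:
R(s, F) = -3 - 2*s (R(s, F) = -3 + (-3*s + s) = -3 - 2*s)
c(L, C) = 45 (c(L, C) = -5*(-3 - 2*3) = -5*(-3 - 6) = -5*(-9) = 45)
(c(-5, v) - 10)**2 = (45 - 10)**2 = 35**2 = 1225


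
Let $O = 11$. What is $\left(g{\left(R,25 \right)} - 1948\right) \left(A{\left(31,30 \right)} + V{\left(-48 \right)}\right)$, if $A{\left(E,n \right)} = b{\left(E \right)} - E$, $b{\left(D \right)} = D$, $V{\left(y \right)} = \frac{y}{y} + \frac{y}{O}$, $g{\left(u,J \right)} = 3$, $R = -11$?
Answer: $\frac{71965}{11} \approx 6542.3$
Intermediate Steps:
$V{\left(y \right)} = 1 + \frac{y}{11}$ ($V{\left(y \right)} = \frac{y}{y} + \frac{y}{11} = 1 + y \frac{1}{11} = 1 + \frac{y}{11}$)
$A{\left(E,n \right)} = 0$ ($A{\left(E,n \right)} = E - E = 0$)
$\left(g{\left(R,25 \right)} - 1948\right) \left(A{\left(31,30 \right)} + V{\left(-48 \right)}\right) = \left(3 - 1948\right) \left(0 + \left(1 + \frac{1}{11} \left(-48\right)\right)\right) = - 1945 \left(0 + \left(1 - \frac{48}{11}\right)\right) = - 1945 \left(0 - \frac{37}{11}\right) = \left(-1945\right) \left(- \frac{37}{11}\right) = \frac{71965}{11}$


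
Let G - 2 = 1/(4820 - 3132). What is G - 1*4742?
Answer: -8001119/1688 ≈ -4740.0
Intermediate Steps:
G = 3377/1688 (G = 2 + 1/(4820 - 3132) = 2 + 1/1688 = 3377/1688 ≈ 2.0006)
G - 1*4742 = 3377/1688 - 1*4742 = 3377/1688 - 4742 = -8001119/1688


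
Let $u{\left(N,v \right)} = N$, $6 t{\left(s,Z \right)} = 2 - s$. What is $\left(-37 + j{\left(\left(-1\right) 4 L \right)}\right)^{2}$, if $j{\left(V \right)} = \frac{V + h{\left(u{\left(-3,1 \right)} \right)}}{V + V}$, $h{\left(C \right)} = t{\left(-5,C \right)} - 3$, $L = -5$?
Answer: $\frac{76930441}{57600} \approx 1335.6$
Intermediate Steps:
$t{\left(s,Z \right)} = \frac{1}{3} - \frac{s}{6}$ ($t{\left(s,Z \right)} = \frac{2 - s}{6} = \frac{1}{3} - \frac{s}{6}$)
$h{\left(C \right)} = - \frac{11}{6}$ ($h{\left(C \right)} = \left(\frac{1}{3} - - \frac{5}{6}\right) - 3 = \left(\frac{1}{3} + \frac{5}{6}\right) - 3 = \frac{7}{6} - 3 = - \frac{11}{6}$)
$j{\left(V \right)} = \frac{- \frac{11}{6} + V}{2 V}$ ($j{\left(V \right)} = \frac{V - \frac{11}{6}}{V + V} = \frac{- \frac{11}{6} + V}{2 V}$)
$\left(-37 + j{\left(\left(-1\right) 4 L \right)}\right)^{2} = \left(-37 + \frac{-11 + 6 \left(-1\right) 4 \left(-5\right)}{12 \left(-1\right) 4 \left(-5\right)}\right)^{2} = \left(-37 + \frac{-11 + 6 \left(\left(-4\right) \left(-5\right)\right)}{12 \left(\left(-4\right) \left(-5\right)\right)}\right)^{2} = \left(-37 + \frac{-11 + 6 \cdot 20}{12 \cdot 20}\right)^{2} = \left(-37 + \frac{1}{12} \cdot \frac{1}{20} \left(-11 + 120\right)\right)^{2} = \left(-37 + \frac{1}{12} \cdot \frac{1}{20} \cdot 109\right)^{2} = \left(-37 + \frac{109}{240}\right)^{2} = \left(- \frac{8771}{240}\right)^{2} = \frac{76930441}{57600}$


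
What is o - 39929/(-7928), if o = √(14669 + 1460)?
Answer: 1046785/7928 ≈ 132.04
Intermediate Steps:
o = 127 (o = √16129 = 127)
o - 39929/(-7928) = 127 - 39929/(-7928) = 127 - 39929*(-1)/7928 = 127 - 1*(-39929/7928) = 127 + 39929/7928 = 1046785/7928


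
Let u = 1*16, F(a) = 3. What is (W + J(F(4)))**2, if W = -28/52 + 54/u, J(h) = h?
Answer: 368449/10816 ≈ 34.065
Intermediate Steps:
u = 16
W = 295/104 (W = -28/52 + 54/16 = -28*1/52 + 54*(1/16) = -7/13 + 27/8 = 295/104 ≈ 2.8365)
(W + J(F(4)))**2 = (295/104 + 3)**2 = (607/104)**2 = 368449/10816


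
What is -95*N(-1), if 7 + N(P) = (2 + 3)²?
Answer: -1710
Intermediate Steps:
N(P) = 18 (N(P) = -7 + (2 + 3)² = -7 + 5² = -7 + 25 = 18)
-95*N(-1) = -95*18 = -1710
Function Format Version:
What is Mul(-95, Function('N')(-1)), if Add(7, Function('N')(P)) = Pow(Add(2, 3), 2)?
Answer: -1710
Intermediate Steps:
Function('N')(P) = 18 (Function('N')(P) = Add(-7, Pow(Add(2, 3), 2)) = Add(-7, Pow(5, 2)) = Add(-7, 25) = 18)
Mul(-95, Function('N')(-1)) = Mul(-95, 18) = -1710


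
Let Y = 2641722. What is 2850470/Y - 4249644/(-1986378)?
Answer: 1407374078719/437288205243 ≈ 3.2184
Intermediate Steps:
2850470/Y - 4249644/(-1986378) = 2850470/2641722 - 4249644/(-1986378) = 2850470*(1/2641722) - 4249644*(-1/1986378) = 1425235/1320861 + 708274/331063 = 1407374078719/437288205243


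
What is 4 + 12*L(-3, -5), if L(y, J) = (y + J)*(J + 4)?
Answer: 100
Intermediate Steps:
L(y, J) = (4 + J)*(J + y) (L(y, J) = (J + y)*(4 + J) = (4 + J)*(J + y))
4 + 12*L(-3, -5) = 4 + 12*((-5)² + 4*(-5) + 4*(-3) - 5*(-3)) = 4 + 12*(25 - 20 - 12 + 15) = 4 + 12*8 = 4 + 96 = 100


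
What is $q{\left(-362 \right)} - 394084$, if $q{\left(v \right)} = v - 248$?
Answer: $-394694$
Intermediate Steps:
$q{\left(v \right)} = -248 + v$
$q{\left(-362 \right)} - 394084 = \left(-248 - 362\right) - 394084 = -610 - 394084 = -394694$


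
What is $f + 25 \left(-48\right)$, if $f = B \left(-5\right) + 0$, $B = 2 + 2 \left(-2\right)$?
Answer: $-1190$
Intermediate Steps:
$B = -2$ ($B = 2 - 4 = -2$)
$f = 10$ ($f = \left(-2\right) \left(-5\right) + 0 = 10 + 0 = 10$)
$f + 25 \left(-48\right) = 10 + 25 \left(-48\right) = 10 - 1200 = -1190$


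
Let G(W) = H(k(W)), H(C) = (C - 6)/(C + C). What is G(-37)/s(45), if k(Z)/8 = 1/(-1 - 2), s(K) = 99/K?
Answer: 65/88 ≈ 0.73864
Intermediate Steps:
k(Z) = -8/3 (k(Z) = 8/(-1 - 2) = 8/(-3) = 8*(-⅓) = -8/3)
H(C) = (-6 + C)/(2*C) (H(C) = (-6 + C)/((2*C)) = (-6 + C)*(1/(2*C)) = (-6 + C)/(2*C))
G(W) = 13/8 (G(W) = (-6 - 8/3)/(2*(-8/3)) = (½)*(-3/8)*(-26/3) = 13/8)
G(-37)/s(45) = 13/(8*((99/45))) = 13/(8*((99*(1/45)))) = 13/(8*(11/5)) = (13/8)*(5/11) = 65/88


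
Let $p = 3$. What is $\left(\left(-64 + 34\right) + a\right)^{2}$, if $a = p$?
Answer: $729$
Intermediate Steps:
$a = 3$
$\left(\left(-64 + 34\right) + a\right)^{2} = \left(\left(-64 + 34\right) + 3\right)^{2} = \left(-30 + 3\right)^{2} = \left(-27\right)^{2} = 729$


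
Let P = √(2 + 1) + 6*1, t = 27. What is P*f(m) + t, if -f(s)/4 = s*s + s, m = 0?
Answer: 27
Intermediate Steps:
f(s) = -4*s - 4*s² (f(s) = -4*(s*s + s) = -4*(s² + s) = -4*(s + s²) = -4*s - 4*s²)
P = 6 + √3 (P = √3 + 6 = 6 + √3 ≈ 7.7320)
P*f(m) + t = (6 + √3)*(-4*0*(1 + 0)) + 27 = (6 + √3)*(-4*0*1) + 27 = (6 + √3)*0 + 27 = 0 + 27 = 27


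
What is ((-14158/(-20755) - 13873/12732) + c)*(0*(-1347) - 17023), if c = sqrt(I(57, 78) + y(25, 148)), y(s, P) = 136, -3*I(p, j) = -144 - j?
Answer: 1832942315557/264252660 - 17023*sqrt(210) ≈ -2.3975e+5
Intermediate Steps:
I(p, j) = 48 + j/3 (I(p, j) = -(-144 - j)/3 = 48 + j/3)
c = sqrt(210) (c = sqrt((48 + (1/3)*78) + 136) = sqrt((48 + 26) + 136) = sqrt(74 + 136) = sqrt(210) ≈ 14.491)
((-14158/(-20755) - 13873/12732) + c)*(0*(-1347) - 17023) = ((-14158/(-20755) - 13873/12732) + sqrt(210))*(0*(-1347) - 17023) = ((-14158*(-1/20755) - 13873*1/12732) + sqrt(210))*(0 - 17023) = ((14158/20755 - 13873/12732) + sqrt(210))*(-17023) = (-107674459/264252660 + sqrt(210))*(-17023) = 1832942315557/264252660 - 17023*sqrt(210)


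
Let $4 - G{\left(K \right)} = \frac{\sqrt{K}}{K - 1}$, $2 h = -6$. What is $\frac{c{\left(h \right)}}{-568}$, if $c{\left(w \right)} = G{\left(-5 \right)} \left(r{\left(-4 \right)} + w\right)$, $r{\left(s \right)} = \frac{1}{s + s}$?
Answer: $\frac{25}{1136} + \frac{25 i \sqrt{5}}{27264} \approx 0.022007 + 0.0020504 i$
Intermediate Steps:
$h = -3$ ($h = \frac{1}{2} \left(-6\right) = -3$)
$r{\left(s \right)} = \frac{1}{2 s}$
$G{\left(K \right)} = 4 - \frac{\sqrt{K}}{-1 + K}$ ($G{\left(K \right)} = 4 - \frac{\sqrt{K}}{K - 1} = 4 - \frac{\sqrt{K}}{-1 + K}$)
$c{\left(w \right)} = \left(4 + \frac{i \sqrt{5}}{6}\right) \left(- \frac{1}{8} + w\right)$ ($c{\left(w \right)} = \frac{-4 - \sqrt{-5} + 4 \left(-5\right)}{-1 - 5} \left(\frac{1}{2 \left(-4\right)} + w\right) = \frac{-4 - i \sqrt{5} - 20}{-6} \left(\frac{1}{2} \left(- \frac{1}{4}\right) + w\right) = - \frac{-4 - i \sqrt{5} - 20}{6} \left(- \frac{1}{8} + w\right) = - \frac{-24 - i \sqrt{5}}{6} \left(- \frac{1}{8} + w\right) = \left(4 + \frac{i \sqrt{5}}{6}\right) \left(- \frac{1}{8} + w\right)$)
$\frac{c{\left(h \right)}}{-568} = \frac{\frac{1}{48} \left(-1 + 8 \left(-3\right)\right) \left(24 + i \sqrt{5}\right)}{-568} = \frac{\left(-1 - 24\right) \left(24 + i \sqrt{5}\right)}{48} \left(- \frac{1}{568}\right) = \frac{1}{48} \left(-25\right) \left(24 + i \sqrt{5}\right) \left(- \frac{1}{568}\right) = \left(- \frac{25}{2} - \frac{25 i \sqrt{5}}{48}\right) \left(- \frac{1}{568}\right) = \frac{25}{1136} + \frac{25 i \sqrt{5}}{27264}$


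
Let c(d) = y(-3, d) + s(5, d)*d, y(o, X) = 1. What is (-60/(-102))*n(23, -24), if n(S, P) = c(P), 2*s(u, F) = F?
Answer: 170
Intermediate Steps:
s(u, F) = F/2
c(d) = 1 + d²/2 (c(d) = 1 + (d/2)*d = 1 + d²/2)
n(S, P) = 1 + P²/2
(-60/(-102))*n(23, -24) = (-60/(-102))*(1 + (½)*(-24)²) = (-60*(-1/102))*(1 + (½)*576) = 10*(1 + 288)/17 = (10/17)*289 = 170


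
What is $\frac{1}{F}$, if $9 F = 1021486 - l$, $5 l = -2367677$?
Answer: $\frac{45}{7475107} \approx 6.02 \cdot 10^{-6}$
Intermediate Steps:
$l = - \frac{2367677}{5}$ ($l = \frac{1}{5} \left(-2367677\right) = - \frac{2367677}{5} \approx -4.7354 \cdot 10^{5}$)
$F = \frac{7475107}{45}$ ($F = \frac{1021486 - - \frac{2367677}{5}}{9} = \frac{1021486 + \frac{2367677}{5}}{9} = \frac{1}{9} \cdot \frac{7475107}{5} = \frac{7475107}{45} \approx 1.6611 \cdot 10^{5}$)
$\frac{1}{F} = \frac{1}{\frac{7475107}{45}} = \frac{45}{7475107}$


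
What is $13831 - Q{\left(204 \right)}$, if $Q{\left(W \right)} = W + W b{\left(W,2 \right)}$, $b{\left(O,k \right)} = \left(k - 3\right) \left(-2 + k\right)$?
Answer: $13627$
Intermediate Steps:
$b{\left(O,k \right)} = \left(-3 + k\right) \left(-2 + k\right)$
$Q{\left(W \right)} = W$ ($Q{\left(W \right)} = W + W \left(6 + 2^{2} - 10\right) = W + W \left(6 + 4 - 10\right) = W + W 0 = W + 0 = W$)
$13831 - Q{\left(204 \right)} = 13831 - 204 = 13627$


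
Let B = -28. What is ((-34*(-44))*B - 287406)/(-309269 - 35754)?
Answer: 47042/49289 ≈ 0.95441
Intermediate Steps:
((-34*(-44))*B - 287406)/(-309269 - 35754) = (-34*(-44)*(-28) - 287406)/(-309269 - 35754) = (1496*(-28) - 287406)/(-345023) = (-41888 - 287406)*(-1/345023) = -329294*(-1/345023) = 47042/49289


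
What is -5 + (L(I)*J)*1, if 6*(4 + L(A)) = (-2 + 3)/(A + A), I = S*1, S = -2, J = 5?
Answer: -605/24 ≈ -25.208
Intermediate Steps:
I = -2 (I = -2*1 = -2)
L(A) = -4 + 1/(12*A) (L(A) = -4 + ((-2 + 3)/(A + A))/6 = -4 + (1/(2*A))/6 = -4 + 1/(12*A))
-5 + (L(I)*J)*1 = -5 + ((-4 + (1/12)/(-2))*5)*1 = -5 + ((-4 + (1/12)*(-1/2))*5)*1 = -5 + ((-4 - 1/24)*5)*1 = -5 - 97/24*5*1 = -5 - 485/24*1 = -5 - 485/24 = -605/24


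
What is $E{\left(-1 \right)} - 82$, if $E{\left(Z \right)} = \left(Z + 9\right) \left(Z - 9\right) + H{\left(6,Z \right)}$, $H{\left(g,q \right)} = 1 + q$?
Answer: $-162$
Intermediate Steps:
$E{\left(Z \right)} = 1 + Z + \left(-9 + Z\right) \left(9 + Z\right)$ ($E{\left(Z \right)} = \left(Z + 9\right) \left(Z - 9\right) + \left(1 + Z\right) = \left(9 + Z\right) \left(-9 + Z\right) + \left(1 + Z\right) = \left(-9 + Z\right) \left(9 + Z\right) + \left(1 + Z\right) = 1 + Z + \left(-9 + Z\right) \left(9 + Z\right)$)
$E{\left(-1 \right)} - 82 = \left(-80 - 1 + \left(-1\right)^{2}\right) - 82 = \left(-80 - 1 + 1\right) - 82 = -80 - 82 = -162$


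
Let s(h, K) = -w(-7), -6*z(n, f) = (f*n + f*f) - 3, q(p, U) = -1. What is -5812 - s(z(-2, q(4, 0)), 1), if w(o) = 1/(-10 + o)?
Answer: -98805/17 ≈ -5812.1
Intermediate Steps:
z(n, f) = 1/2 - f**2/6 - f*n/6 (z(n, f) = -((f*n + f*f) - 3)/6 = -((f*n + f**2) - 3)/6 = -((f**2 + f*n) - 3)/6 = -(-3 + f**2 + f*n)/6 = 1/2 - f**2/6 - f*n/6)
s(h, K) = 1/17 (s(h, K) = -1/(-10 - 7) = -1/(-17) = -1*(-1/17) = 1/17)
-5812 - s(z(-2, q(4, 0)), 1) = -5812 - 1*1/17 = -5812 - 1/17 = -98805/17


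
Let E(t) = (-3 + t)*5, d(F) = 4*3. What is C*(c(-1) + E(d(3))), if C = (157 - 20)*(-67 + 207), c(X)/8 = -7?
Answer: -210980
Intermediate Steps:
c(X) = -56 (c(X) = 8*(-7) = -56)
d(F) = 12
E(t) = -15 + 5*t
C = 19180 (C = 137*140 = 19180)
C*(c(-1) + E(d(3))) = 19180*(-56 + (-15 + 5*12)) = 19180*(-56 + (-15 + 60)) = 19180*(-56 + 45) = 19180*(-11) = -210980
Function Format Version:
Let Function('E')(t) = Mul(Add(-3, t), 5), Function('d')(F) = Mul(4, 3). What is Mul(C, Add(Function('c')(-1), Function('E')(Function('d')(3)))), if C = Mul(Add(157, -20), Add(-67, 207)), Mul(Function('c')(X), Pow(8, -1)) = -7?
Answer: -210980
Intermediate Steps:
Function('c')(X) = -56 (Function('c')(X) = Mul(8, -7) = -56)
Function('d')(F) = 12
Function('E')(t) = Add(-15, Mul(5, t))
C = 19180 (C = Mul(137, 140) = 19180)
Mul(C, Add(Function('c')(-1), Function('E')(Function('d')(3)))) = Mul(19180, Add(-56, Add(-15, Mul(5, 12)))) = Mul(19180, Add(-56, Add(-15, 60))) = Mul(19180, Add(-56, 45)) = Mul(19180, -11) = -210980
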